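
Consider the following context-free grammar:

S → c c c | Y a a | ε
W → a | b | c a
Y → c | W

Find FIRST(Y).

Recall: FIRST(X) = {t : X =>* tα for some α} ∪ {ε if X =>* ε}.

We compute FIRST(Y) using the standard algorithm.
FIRST(S) = {a, b, c, ε}
FIRST(W) = {a, b, c}
FIRST(Y) = {a, b, c}
Therefore, FIRST(Y) = {a, b, c}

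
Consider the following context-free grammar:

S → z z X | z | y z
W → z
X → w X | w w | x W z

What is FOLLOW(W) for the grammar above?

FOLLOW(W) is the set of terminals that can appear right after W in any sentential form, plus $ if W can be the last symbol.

We compute FOLLOW(W) using the standard algorithm.
FOLLOW(S) starts with {$}.
FIRST(S) = {y, z}
FIRST(W) = {z}
FIRST(X) = {w, x}
FOLLOW(S) = {$}
FOLLOW(W) = {z}
FOLLOW(X) = {$}
Therefore, FOLLOW(W) = {z}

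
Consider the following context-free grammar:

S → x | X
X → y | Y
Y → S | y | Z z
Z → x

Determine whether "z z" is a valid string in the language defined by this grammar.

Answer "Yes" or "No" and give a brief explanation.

No - no valid derivation exists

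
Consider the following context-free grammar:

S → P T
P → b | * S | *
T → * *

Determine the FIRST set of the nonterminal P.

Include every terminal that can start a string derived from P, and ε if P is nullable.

We compute FIRST(P) using the standard algorithm.
FIRST(P) = {*, b}
FIRST(S) = {*, b}
FIRST(T) = {*}
Therefore, FIRST(P) = {*, b}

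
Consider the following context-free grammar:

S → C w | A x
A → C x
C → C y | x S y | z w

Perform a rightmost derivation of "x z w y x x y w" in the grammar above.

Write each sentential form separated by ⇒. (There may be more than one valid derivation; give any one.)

S ⇒ C w ⇒ x S y w ⇒ x A x y w ⇒ x C x x y w ⇒ x C y x x y w ⇒ x z w y x x y w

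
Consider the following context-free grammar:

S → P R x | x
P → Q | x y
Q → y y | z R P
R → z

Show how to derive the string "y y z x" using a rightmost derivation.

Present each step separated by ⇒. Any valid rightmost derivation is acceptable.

S ⇒ P R x ⇒ P z x ⇒ Q z x ⇒ y y z x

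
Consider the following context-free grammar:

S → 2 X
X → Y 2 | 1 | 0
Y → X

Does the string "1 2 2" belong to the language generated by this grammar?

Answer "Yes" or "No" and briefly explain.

No - no valid derivation exists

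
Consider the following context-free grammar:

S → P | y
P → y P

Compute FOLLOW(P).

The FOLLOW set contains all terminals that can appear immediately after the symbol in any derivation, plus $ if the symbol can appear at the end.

We compute FOLLOW(P) using the standard algorithm.
FOLLOW(S) starts with {$}.
FIRST(P) = {y}
FIRST(S) = {y}
FOLLOW(P) = {$}
FOLLOW(S) = {$}
Therefore, FOLLOW(P) = {$}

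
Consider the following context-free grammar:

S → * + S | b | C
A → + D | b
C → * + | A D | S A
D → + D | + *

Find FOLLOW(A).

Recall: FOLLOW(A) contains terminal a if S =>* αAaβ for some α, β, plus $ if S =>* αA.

We compute FOLLOW(A) using the standard algorithm.
FOLLOW(S) starts with {$}.
FIRST(A) = {+, b}
FIRST(C) = {*, +, b}
FIRST(D) = {+}
FIRST(S) = {*, +, b}
FOLLOW(A) = {$, +, b}
FOLLOW(C) = {$, +, b}
FOLLOW(D) = {$, +, b}
FOLLOW(S) = {$, +, b}
Therefore, FOLLOW(A) = {$, +, b}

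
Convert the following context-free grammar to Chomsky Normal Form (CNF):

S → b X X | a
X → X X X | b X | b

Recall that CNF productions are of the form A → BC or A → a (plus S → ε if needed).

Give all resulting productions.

TB → b; S → a; X → b; S → TB X0; X0 → X X; X → X X1; X1 → X X; X → TB X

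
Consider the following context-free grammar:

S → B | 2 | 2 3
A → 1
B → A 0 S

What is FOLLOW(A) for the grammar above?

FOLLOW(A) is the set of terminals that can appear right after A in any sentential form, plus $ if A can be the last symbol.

We compute FOLLOW(A) using the standard algorithm.
FOLLOW(S) starts with {$}.
FIRST(A) = {1}
FIRST(B) = {1}
FIRST(S) = {1, 2}
FOLLOW(A) = {0}
FOLLOW(B) = {$}
FOLLOW(S) = {$}
Therefore, FOLLOW(A) = {0}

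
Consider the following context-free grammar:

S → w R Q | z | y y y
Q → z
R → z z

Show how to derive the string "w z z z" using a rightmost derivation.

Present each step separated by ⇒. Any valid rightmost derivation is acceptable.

S ⇒ w R Q ⇒ w R z ⇒ w z z z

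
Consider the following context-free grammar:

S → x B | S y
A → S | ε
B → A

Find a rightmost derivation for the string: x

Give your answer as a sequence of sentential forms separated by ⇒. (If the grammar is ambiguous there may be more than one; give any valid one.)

S ⇒ x B ⇒ x A ⇒ x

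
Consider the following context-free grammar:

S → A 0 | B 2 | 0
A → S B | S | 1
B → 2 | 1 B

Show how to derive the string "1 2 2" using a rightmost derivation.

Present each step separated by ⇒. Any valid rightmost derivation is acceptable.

S ⇒ B 2 ⇒ 1 B 2 ⇒ 1 2 2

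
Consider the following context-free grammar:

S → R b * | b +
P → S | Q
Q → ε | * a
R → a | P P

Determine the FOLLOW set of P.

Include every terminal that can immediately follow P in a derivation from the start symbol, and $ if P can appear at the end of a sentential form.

We compute FOLLOW(P) using the standard algorithm.
FOLLOW(S) starts with {$}.
FIRST(P) = {*, a, b, ε}
FIRST(Q) = {*, ε}
FIRST(R) = {*, a, b, ε}
FIRST(S) = {*, a, b}
FOLLOW(P) = {*, a, b}
FOLLOW(Q) = {*, a, b}
FOLLOW(R) = {b}
FOLLOW(S) = {$, *, a, b}
Therefore, FOLLOW(P) = {*, a, b}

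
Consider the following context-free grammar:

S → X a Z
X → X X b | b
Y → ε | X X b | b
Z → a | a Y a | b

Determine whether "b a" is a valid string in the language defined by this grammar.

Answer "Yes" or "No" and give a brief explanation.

No - no valid derivation exists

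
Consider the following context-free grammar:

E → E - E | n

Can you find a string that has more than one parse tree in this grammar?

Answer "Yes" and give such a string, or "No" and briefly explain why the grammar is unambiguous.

Yes - the string 'n - n - n - n - n' has two distinct parse trees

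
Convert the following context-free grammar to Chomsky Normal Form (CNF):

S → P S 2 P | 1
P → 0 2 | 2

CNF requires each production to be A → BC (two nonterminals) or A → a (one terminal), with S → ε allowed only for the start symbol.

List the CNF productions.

T2 → 2; S → 1; T0 → 0; P → 2; S → P X0; X0 → S X1; X1 → T2 P; P → T0 T2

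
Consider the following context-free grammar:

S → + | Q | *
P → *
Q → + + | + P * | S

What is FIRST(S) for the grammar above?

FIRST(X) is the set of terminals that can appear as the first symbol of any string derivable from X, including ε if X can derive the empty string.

We compute FIRST(S) using the standard algorithm.
FIRST(P) = {*}
FIRST(Q) = {*, +}
FIRST(S) = {*, +}
Therefore, FIRST(S) = {*, +}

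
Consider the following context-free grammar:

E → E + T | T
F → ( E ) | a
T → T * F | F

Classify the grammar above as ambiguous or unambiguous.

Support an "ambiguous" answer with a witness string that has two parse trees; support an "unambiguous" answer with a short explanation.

Unambiguous - every string in the language has a unique parse tree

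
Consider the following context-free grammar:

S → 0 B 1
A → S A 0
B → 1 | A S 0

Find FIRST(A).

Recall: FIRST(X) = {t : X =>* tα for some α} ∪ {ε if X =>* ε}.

We compute FIRST(A) using the standard algorithm.
FIRST(A) = {0}
FIRST(B) = {0, 1}
FIRST(S) = {0}
Therefore, FIRST(A) = {0}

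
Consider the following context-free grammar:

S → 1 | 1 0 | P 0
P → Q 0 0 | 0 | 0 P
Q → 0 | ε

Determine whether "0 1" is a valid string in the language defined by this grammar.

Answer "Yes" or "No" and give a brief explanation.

No - no valid derivation exists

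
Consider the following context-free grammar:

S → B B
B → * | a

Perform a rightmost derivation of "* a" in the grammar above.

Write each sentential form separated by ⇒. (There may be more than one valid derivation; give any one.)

S ⇒ B B ⇒ B a ⇒ * a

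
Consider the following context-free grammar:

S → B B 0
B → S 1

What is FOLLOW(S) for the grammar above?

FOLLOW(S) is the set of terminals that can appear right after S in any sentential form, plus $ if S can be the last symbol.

We compute FOLLOW(S) using the standard algorithm.
FOLLOW(S) starts with {$}.
FIRST(B) = {}
FIRST(S) = {}
FOLLOW(B) = {0}
FOLLOW(S) = {$, 1}
Therefore, FOLLOW(S) = {$, 1}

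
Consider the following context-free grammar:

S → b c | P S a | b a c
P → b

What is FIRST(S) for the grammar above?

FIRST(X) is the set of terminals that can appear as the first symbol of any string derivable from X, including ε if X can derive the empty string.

We compute FIRST(S) using the standard algorithm.
FIRST(P) = {b}
FIRST(S) = {b}
Therefore, FIRST(S) = {b}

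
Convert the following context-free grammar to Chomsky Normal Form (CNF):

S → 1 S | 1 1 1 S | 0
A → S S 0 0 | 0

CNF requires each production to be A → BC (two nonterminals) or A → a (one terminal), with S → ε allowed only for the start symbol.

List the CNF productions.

T1 → 1; S → 0; T0 → 0; A → 0; S → T1 S; S → T1 X0; X0 → T1 X1; X1 → T1 S; A → S X2; X2 → S X3; X3 → T0 T0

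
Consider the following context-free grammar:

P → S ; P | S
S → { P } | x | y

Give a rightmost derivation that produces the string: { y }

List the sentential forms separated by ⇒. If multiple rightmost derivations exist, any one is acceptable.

P ⇒ S ⇒ { P } ⇒ { S } ⇒ { y }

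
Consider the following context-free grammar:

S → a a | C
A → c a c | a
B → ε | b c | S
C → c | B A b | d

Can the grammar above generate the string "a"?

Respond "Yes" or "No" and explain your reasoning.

No - no valid derivation exists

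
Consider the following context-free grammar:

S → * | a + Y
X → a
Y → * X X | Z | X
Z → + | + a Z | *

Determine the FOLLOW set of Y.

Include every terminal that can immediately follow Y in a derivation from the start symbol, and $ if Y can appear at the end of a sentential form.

We compute FOLLOW(Y) using the standard algorithm.
FOLLOW(S) starts with {$}.
FIRST(S) = {*, a}
FIRST(X) = {a}
FIRST(Y) = {*, +, a}
FIRST(Z) = {*, +}
FOLLOW(S) = {$}
FOLLOW(X) = {$, a}
FOLLOW(Y) = {$}
FOLLOW(Z) = {$}
Therefore, FOLLOW(Y) = {$}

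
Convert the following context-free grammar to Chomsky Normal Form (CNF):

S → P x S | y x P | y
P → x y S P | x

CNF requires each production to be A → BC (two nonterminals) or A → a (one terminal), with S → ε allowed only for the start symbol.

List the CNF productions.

TX → x; TY → y; S → y; P → x; S → P X0; X0 → TX S; S → TY X1; X1 → TX P; P → TX X2; X2 → TY X3; X3 → S P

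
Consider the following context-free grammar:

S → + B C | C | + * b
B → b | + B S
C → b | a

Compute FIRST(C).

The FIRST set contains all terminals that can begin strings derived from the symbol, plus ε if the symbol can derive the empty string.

We compute FIRST(C) using the standard algorithm.
FIRST(B) = {+, b}
FIRST(C) = {a, b}
FIRST(S) = {+, a, b}
Therefore, FIRST(C) = {a, b}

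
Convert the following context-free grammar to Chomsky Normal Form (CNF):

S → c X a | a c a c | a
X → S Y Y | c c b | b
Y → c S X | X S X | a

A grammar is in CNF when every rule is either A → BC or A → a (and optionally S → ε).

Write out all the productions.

TC → c; TA → a; S → a; TB → b; X → b; Y → a; S → TC X0; X0 → X TA; S → TA X1; X1 → TC X2; X2 → TA TC; X → S X3; X3 → Y Y; X → TC X4; X4 → TC TB; Y → TC X5; X5 → S X; Y → X X6; X6 → S X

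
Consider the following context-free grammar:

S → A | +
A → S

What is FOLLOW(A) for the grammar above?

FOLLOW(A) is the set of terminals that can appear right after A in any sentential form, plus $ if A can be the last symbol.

We compute FOLLOW(A) using the standard algorithm.
FOLLOW(S) starts with {$}.
FIRST(A) = {+}
FIRST(S) = {+}
FOLLOW(A) = {$}
FOLLOW(S) = {$}
Therefore, FOLLOW(A) = {$}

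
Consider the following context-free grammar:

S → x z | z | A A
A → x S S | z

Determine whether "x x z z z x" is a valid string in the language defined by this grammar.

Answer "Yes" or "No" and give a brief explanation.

No - no valid derivation exists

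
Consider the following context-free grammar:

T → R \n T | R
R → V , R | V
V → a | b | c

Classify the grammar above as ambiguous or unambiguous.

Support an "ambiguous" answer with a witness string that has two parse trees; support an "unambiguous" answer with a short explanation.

Unambiguous - every string in the language has a unique parse tree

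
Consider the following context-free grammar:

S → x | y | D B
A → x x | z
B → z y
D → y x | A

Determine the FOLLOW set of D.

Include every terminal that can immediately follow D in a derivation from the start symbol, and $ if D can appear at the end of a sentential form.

We compute FOLLOW(D) using the standard algorithm.
FOLLOW(S) starts with {$}.
FIRST(A) = {x, z}
FIRST(B) = {z}
FIRST(D) = {x, y, z}
FIRST(S) = {x, y, z}
FOLLOW(A) = {z}
FOLLOW(B) = {$}
FOLLOW(D) = {z}
FOLLOW(S) = {$}
Therefore, FOLLOW(D) = {z}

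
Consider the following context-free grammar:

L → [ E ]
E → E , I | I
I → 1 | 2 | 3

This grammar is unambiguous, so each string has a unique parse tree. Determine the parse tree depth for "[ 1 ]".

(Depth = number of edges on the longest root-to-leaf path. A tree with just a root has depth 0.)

3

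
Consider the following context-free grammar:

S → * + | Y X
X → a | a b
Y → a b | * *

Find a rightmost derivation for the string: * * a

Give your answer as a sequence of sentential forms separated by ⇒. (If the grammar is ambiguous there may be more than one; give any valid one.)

S ⇒ Y X ⇒ Y a ⇒ * * a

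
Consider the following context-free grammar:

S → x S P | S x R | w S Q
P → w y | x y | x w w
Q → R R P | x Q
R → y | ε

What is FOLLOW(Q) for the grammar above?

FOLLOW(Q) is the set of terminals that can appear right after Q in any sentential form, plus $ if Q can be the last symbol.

We compute FOLLOW(Q) using the standard algorithm.
FOLLOW(S) starts with {$}.
FIRST(P) = {w, x}
FIRST(Q) = {w, x, y}
FIRST(R) = {y, ε}
FIRST(S) = {w, x}
FOLLOW(P) = {$, w, x, y}
FOLLOW(Q) = {$, w, x, y}
FOLLOW(R) = {$, w, x, y}
FOLLOW(S) = {$, w, x, y}
Therefore, FOLLOW(Q) = {$, w, x, y}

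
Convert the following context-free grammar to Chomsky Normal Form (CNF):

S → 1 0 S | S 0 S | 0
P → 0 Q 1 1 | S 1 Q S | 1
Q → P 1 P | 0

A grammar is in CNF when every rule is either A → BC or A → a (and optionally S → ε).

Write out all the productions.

T1 → 1; T0 → 0; S → 0; P → 1; Q → 0; S → T1 X0; X0 → T0 S; S → S X1; X1 → T0 S; P → T0 X2; X2 → Q X3; X3 → T1 T1; P → S X4; X4 → T1 X5; X5 → Q S; Q → P X6; X6 → T1 P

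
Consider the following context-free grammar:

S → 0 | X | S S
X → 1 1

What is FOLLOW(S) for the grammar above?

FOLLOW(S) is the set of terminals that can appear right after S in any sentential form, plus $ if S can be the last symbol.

We compute FOLLOW(S) using the standard algorithm.
FOLLOW(S) starts with {$}.
FIRST(S) = {0, 1}
FIRST(X) = {1}
FOLLOW(S) = {$, 0, 1}
FOLLOW(X) = {$, 0, 1}
Therefore, FOLLOW(S) = {$, 0, 1}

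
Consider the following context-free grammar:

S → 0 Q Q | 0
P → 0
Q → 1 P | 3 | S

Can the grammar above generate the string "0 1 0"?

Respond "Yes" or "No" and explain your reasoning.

No - no valid derivation exists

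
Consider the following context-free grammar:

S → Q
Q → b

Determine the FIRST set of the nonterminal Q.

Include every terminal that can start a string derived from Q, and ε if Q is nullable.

We compute FIRST(Q) using the standard algorithm.
FIRST(Q) = {b}
FIRST(S) = {b}
Therefore, FIRST(Q) = {b}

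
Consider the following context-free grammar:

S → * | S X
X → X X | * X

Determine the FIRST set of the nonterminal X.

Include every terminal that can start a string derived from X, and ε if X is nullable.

We compute FIRST(X) using the standard algorithm.
FIRST(S) = {*}
FIRST(X) = {*}
Therefore, FIRST(X) = {*}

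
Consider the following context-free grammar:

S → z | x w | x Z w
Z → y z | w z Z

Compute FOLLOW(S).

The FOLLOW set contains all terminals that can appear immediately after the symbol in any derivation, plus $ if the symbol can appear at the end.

We compute FOLLOW(S) using the standard algorithm.
FOLLOW(S) starts with {$}.
FIRST(S) = {x, z}
FIRST(Z) = {w, y}
FOLLOW(S) = {$}
FOLLOW(Z) = {w}
Therefore, FOLLOW(S) = {$}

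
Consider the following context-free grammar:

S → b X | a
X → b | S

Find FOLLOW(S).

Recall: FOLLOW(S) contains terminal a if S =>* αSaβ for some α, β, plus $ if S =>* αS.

We compute FOLLOW(S) using the standard algorithm.
FOLLOW(S) starts with {$}.
FIRST(S) = {a, b}
FIRST(X) = {a, b}
FOLLOW(S) = {$}
FOLLOW(X) = {$}
Therefore, FOLLOW(S) = {$}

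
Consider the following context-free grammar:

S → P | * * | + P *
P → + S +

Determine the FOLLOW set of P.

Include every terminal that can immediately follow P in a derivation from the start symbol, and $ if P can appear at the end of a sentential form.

We compute FOLLOW(P) using the standard algorithm.
FOLLOW(S) starts with {$}.
FIRST(P) = {+}
FIRST(S) = {*, +}
FOLLOW(P) = {$, *, +}
FOLLOW(S) = {$, +}
Therefore, FOLLOW(P) = {$, *, +}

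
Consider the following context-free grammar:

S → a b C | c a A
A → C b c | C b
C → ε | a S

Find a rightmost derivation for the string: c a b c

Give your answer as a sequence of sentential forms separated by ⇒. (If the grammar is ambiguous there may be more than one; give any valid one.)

S ⇒ c a A ⇒ c a C b c ⇒ c a b c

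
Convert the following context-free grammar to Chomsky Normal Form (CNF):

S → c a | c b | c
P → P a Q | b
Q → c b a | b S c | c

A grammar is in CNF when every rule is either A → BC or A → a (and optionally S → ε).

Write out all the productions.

TC → c; TA → a; TB → b; S → c; P → b; Q → c; S → TC TA; S → TC TB; P → P X0; X0 → TA Q; Q → TC X1; X1 → TB TA; Q → TB X2; X2 → S TC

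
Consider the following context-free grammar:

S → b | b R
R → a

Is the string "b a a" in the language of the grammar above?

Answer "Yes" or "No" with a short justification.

No - no valid derivation exists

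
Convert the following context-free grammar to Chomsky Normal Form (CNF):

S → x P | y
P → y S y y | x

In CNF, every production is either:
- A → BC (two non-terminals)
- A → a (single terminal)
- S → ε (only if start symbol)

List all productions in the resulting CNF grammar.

TX → x; S → y; TY → y; P → x; S → TX P; P → TY X0; X0 → S X1; X1 → TY TY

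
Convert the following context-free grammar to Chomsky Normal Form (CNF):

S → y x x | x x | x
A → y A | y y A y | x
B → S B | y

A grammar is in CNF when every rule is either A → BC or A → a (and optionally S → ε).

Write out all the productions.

TY → y; TX → x; S → x; A → x; B → y; S → TY X0; X0 → TX TX; S → TX TX; A → TY A; A → TY X1; X1 → TY X2; X2 → A TY; B → S B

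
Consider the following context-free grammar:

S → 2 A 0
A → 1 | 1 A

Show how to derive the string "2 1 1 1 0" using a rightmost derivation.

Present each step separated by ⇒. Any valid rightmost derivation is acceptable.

S ⇒ 2 A 0 ⇒ 2 1 A 0 ⇒ 2 1 1 A 0 ⇒ 2 1 1 1 0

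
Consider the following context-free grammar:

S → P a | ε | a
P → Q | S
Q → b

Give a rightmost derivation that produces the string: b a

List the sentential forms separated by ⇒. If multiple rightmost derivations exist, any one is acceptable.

S ⇒ P a ⇒ Q a ⇒ b a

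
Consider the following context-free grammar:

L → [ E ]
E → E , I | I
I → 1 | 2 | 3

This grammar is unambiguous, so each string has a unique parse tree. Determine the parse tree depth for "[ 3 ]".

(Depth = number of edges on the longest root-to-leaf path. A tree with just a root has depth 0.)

3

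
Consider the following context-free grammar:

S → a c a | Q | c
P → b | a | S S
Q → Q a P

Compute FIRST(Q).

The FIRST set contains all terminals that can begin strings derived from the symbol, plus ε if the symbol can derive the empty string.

We compute FIRST(Q) using the standard algorithm.
FIRST(P) = {a, b, c}
FIRST(Q) = {}
FIRST(S) = {a, c}
Therefore, FIRST(Q) = {}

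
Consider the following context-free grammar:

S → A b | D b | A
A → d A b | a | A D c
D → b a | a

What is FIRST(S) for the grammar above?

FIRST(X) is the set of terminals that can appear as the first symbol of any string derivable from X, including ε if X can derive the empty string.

We compute FIRST(S) using the standard algorithm.
FIRST(A) = {a, d}
FIRST(D) = {a, b}
FIRST(S) = {a, b, d}
Therefore, FIRST(S) = {a, b, d}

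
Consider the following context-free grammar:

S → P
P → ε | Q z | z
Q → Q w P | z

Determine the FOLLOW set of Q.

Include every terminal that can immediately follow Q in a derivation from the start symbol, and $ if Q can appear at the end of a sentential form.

We compute FOLLOW(Q) using the standard algorithm.
FOLLOW(S) starts with {$}.
FIRST(P) = {z, ε}
FIRST(Q) = {z}
FIRST(S) = {z, ε}
FOLLOW(P) = {$, w, z}
FOLLOW(Q) = {w, z}
FOLLOW(S) = {$}
Therefore, FOLLOW(Q) = {w, z}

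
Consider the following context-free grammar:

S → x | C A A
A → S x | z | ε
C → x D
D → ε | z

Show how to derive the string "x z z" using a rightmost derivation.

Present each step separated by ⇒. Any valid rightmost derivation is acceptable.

S ⇒ C A A ⇒ C A z ⇒ C z z ⇒ x D z z ⇒ x z z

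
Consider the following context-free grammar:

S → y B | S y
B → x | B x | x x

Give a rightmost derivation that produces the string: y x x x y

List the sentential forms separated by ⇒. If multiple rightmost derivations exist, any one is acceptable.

S ⇒ S y ⇒ y B y ⇒ y B x y ⇒ y x x x y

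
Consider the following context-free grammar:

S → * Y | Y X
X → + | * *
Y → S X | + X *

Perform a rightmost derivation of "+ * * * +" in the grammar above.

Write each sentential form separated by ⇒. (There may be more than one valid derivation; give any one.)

S ⇒ Y X ⇒ Y + ⇒ + X * + ⇒ + * * * +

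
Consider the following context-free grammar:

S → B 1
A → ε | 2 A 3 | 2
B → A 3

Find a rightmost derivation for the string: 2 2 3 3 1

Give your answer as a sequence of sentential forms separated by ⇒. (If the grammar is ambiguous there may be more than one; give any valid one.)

S ⇒ B 1 ⇒ A 3 1 ⇒ 2 A 3 3 1 ⇒ 2 2 3 3 1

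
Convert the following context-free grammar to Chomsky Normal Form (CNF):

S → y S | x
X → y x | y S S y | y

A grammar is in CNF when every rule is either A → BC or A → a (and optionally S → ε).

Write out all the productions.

TY → y; S → x; TX → x; X → y; S → TY S; X → TY TX; X → TY X0; X0 → S X1; X1 → S TY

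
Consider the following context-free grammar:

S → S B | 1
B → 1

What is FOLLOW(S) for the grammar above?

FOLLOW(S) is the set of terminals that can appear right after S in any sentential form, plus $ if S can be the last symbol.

We compute FOLLOW(S) using the standard algorithm.
FOLLOW(S) starts with {$}.
FIRST(B) = {1}
FIRST(S) = {1}
FOLLOW(B) = {$, 1}
FOLLOW(S) = {$, 1}
Therefore, FOLLOW(S) = {$, 1}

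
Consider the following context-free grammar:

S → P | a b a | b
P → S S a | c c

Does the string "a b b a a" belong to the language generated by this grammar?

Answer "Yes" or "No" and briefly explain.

No - no valid derivation exists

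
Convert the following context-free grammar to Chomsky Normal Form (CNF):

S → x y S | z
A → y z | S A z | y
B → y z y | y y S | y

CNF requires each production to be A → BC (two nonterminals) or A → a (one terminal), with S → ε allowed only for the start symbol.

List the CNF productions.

TX → x; TY → y; S → z; TZ → z; A → y; B → y; S → TX X0; X0 → TY S; A → TY TZ; A → S X1; X1 → A TZ; B → TY X2; X2 → TZ TY; B → TY X3; X3 → TY S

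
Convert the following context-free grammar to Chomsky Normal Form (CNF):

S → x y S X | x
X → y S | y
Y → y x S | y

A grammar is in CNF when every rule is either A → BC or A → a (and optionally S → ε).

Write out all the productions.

TX → x; TY → y; S → x; X → y; Y → y; S → TX X0; X0 → TY X1; X1 → S X; X → TY S; Y → TY X2; X2 → TX S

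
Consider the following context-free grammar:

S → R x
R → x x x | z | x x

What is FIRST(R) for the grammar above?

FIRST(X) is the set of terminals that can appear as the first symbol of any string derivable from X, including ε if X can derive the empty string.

We compute FIRST(R) using the standard algorithm.
FIRST(R) = {x, z}
FIRST(S) = {x, z}
Therefore, FIRST(R) = {x, z}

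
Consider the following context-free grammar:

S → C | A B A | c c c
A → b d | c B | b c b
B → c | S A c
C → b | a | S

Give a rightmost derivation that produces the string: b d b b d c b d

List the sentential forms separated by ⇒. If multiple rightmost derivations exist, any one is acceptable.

S ⇒ A B A ⇒ A B b d ⇒ A S A c b d ⇒ A S b d c b d ⇒ A C b d c b d ⇒ A b b d c b d ⇒ b d b b d c b d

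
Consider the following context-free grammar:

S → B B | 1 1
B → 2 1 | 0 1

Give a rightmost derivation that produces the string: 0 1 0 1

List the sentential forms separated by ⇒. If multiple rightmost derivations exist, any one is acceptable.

S ⇒ B B ⇒ B 0 1 ⇒ 0 1 0 1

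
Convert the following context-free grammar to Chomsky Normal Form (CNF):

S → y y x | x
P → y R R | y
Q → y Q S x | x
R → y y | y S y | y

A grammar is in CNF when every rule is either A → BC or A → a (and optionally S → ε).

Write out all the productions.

TY → y; TX → x; S → x; P → y; Q → x; R → y; S → TY X0; X0 → TY TX; P → TY X1; X1 → R R; Q → TY X2; X2 → Q X3; X3 → S TX; R → TY TY; R → TY X4; X4 → S TY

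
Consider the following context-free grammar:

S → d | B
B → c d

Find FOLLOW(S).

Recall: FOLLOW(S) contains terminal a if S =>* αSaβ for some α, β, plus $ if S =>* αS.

We compute FOLLOW(S) using the standard algorithm.
FOLLOW(S) starts with {$}.
FIRST(B) = {c}
FIRST(S) = {c, d}
FOLLOW(B) = {$}
FOLLOW(S) = {$}
Therefore, FOLLOW(S) = {$}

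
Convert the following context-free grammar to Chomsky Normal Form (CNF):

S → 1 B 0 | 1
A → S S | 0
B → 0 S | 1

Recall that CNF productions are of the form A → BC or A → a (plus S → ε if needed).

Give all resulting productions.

T1 → 1; T0 → 0; S → 1; A → 0; B → 1; S → T1 X0; X0 → B T0; A → S S; B → T0 S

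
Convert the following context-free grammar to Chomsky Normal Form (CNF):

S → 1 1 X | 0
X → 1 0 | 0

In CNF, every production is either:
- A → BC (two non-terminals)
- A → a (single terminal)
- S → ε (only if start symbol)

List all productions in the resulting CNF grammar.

T1 → 1; S → 0; T0 → 0; X → 0; S → T1 X0; X0 → T1 X; X → T1 T0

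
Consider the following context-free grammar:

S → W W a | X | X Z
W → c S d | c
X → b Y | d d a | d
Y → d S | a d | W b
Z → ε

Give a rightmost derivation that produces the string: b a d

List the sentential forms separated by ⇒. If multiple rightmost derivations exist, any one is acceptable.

S ⇒ X ⇒ b Y ⇒ b a d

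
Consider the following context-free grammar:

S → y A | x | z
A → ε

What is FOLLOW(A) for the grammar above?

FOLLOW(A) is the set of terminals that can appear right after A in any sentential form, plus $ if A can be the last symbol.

We compute FOLLOW(A) using the standard algorithm.
FOLLOW(S) starts with {$}.
FIRST(A) = {ε}
FIRST(S) = {x, y, z}
FOLLOW(A) = {$}
FOLLOW(S) = {$}
Therefore, FOLLOW(A) = {$}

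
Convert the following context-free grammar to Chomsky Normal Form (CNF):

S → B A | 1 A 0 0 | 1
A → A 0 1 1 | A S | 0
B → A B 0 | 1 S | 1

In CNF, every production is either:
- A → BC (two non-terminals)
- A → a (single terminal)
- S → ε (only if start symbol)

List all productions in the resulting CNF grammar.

T1 → 1; T0 → 0; S → 1; A → 0; B → 1; S → B A; S → T1 X0; X0 → A X1; X1 → T0 T0; A → A X2; X2 → T0 X3; X3 → T1 T1; A → A S; B → A X4; X4 → B T0; B → T1 S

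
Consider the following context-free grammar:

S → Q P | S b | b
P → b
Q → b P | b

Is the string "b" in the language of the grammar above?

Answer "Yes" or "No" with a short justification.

Yes - a valid derivation exists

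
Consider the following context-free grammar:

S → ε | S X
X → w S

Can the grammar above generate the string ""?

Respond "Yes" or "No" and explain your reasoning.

Yes - a valid derivation exists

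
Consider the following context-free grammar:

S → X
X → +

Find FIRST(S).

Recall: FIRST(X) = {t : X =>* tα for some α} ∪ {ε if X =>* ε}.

We compute FIRST(S) using the standard algorithm.
FIRST(S) = {+}
FIRST(X) = {+}
Therefore, FIRST(S) = {+}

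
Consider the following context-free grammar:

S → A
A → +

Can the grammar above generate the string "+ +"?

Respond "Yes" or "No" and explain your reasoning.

No - no valid derivation exists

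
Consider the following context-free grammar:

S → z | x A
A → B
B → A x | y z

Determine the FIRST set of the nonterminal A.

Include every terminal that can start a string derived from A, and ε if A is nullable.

We compute FIRST(A) using the standard algorithm.
FIRST(A) = {y}
FIRST(B) = {y}
FIRST(S) = {x, z}
Therefore, FIRST(A) = {y}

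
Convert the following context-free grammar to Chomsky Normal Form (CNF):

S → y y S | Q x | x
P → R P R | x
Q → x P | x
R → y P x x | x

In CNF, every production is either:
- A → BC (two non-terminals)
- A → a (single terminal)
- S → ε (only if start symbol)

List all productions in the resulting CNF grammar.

TY → y; TX → x; S → x; P → x; Q → x; R → x; S → TY X0; X0 → TY S; S → Q TX; P → R X1; X1 → P R; Q → TX P; R → TY X2; X2 → P X3; X3 → TX TX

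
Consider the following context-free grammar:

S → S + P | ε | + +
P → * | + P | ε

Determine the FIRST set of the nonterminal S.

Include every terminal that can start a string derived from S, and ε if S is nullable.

We compute FIRST(S) using the standard algorithm.
FIRST(P) = {*, +, ε}
FIRST(S) = {+, ε}
Therefore, FIRST(S) = {+, ε}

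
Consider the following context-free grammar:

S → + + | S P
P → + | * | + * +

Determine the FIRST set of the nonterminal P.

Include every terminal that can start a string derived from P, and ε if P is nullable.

We compute FIRST(P) using the standard algorithm.
FIRST(P) = {*, +}
FIRST(S) = {+}
Therefore, FIRST(P) = {*, +}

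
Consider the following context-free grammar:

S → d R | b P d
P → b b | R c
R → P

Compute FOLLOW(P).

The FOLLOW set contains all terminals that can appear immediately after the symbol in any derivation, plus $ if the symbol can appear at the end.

We compute FOLLOW(P) using the standard algorithm.
FOLLOW(S) starts with {$}.
FIRST(P) = {b}
FIRST(R) = {b}
FIRST(S) = {b, d}
FOLLOW(P) = {$, c, d}
FOLLOW(R) = {$, c}
FOLLOW(S) = {$}
Therefore, FOLLOW(P) = {$, c, d}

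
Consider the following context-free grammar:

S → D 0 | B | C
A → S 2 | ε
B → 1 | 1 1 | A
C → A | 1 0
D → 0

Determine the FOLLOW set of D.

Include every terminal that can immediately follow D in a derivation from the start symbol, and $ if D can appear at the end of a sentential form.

We compute FOLLOW(D) using the standard algorithm.
FOLLOW(S) starts with {$}.
FIRST(A) = {0, 1, 2, ε}
FIRST(B) = {0, 1, 2, ε}
FIRST(C) = {0, 1, 2, ε}
FIRST(D) = {0}
FIRST(S) = {0, 1, 2, ε}
FOLLOW(A) = {$, 2}
FOLLOW(B) = {$, 2}
FOLLOW(C) = {$, 2}
FOLLOW(D) = {0}
FOLLOW(S) = {$, 2}
Therefore, FOLLOW(D) = {0}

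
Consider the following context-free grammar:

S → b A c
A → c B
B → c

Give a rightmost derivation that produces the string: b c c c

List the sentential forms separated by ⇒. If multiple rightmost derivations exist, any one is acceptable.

S ⇒ b A c ⇒ b c B c ⇒ b c c c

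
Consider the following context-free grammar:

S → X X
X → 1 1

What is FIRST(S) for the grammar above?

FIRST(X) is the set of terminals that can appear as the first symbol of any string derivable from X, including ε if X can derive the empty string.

We compute FIRST(S) using the standard algorithm.
FIRST(S) = {1}
FIRST(X) = {1}
Therefore, FIRST(S) = {1}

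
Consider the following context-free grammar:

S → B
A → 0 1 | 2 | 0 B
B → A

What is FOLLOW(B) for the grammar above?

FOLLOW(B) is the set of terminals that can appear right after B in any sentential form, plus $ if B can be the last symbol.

We compute FOLLOW(B) using the standard algorithm.
FOLLOW(S) starts with {$}.
FIRST(A) = {0, 2}
FIRST(B) = {0, 2}
FIRST(S) = {0, 2}
FOLLOW(A) = {$}
FOLLOW(B) = {$}
FOLLOW(S) = {$}
Therefore, FOLLOW(B) = {$}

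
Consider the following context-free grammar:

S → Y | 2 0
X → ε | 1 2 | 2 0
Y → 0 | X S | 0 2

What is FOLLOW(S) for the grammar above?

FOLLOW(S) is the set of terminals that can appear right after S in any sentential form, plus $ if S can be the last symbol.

We compute FOLLOW(S) using the standard algorithm.
FOLLOW(S) starts with {$}.
FIRST(S) = {0, 1, 2}
FIRST(X) = {1, 2, ε}
FIRST(Y) = {0, 1, 2}
FOLLOW(S) = {$}
FOLLOW(X) = {0, 1, 2}
FOLLOW(Y) = {$}
Therefore, FOLLOW(S) = {$}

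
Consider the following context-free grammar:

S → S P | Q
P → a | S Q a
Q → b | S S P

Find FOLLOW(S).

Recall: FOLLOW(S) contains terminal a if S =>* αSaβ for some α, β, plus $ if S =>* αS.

We compute FOLLOW(S) using the standard algorithm.
FOLLOW(S) starts with {$}.
FIRST(P) = {a, b}
FIRST(Q) = {b}
FIRST(S) = {b}
FOLLOW(P) = {$, a, b}
FOLLOW(Q) = {$, a, b}
FOLLOW(S) = {$, a, b}
Therefore, FOLLOW(S) = {$, a, b}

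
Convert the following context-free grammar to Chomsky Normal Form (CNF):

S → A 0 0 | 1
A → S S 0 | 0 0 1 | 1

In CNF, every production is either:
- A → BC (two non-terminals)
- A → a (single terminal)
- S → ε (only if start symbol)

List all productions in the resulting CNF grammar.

T0 → 0; S → 1; T1 → 1; A → 1; S → A X0; X0 → T0 T0; A → S X1; X1 → S T0; A → T0 X2; X2 → T0 T1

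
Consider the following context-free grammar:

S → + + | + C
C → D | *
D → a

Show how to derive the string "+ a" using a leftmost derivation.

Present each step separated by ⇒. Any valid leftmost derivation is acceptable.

S ⇒ + C ⇒ + D ⇒ + a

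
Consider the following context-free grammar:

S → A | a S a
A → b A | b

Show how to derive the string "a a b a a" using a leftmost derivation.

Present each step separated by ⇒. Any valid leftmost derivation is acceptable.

S ⇒ a S a ⇒ a a S a a ⇒ a a A a a ⇒ a a b a a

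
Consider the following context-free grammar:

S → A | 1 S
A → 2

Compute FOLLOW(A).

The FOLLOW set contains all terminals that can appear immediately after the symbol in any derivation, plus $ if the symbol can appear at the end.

We compute FOLLOW(A) using the standard algorithm.
FOLLOW(S) starts with {$}.
FIRST(A) = {2}
FIRST(S) = {1, 2}
FOLLOW(A) = {$}
FOLLOW(S) = {$}
Therefore, FOLLOW(A) = {$}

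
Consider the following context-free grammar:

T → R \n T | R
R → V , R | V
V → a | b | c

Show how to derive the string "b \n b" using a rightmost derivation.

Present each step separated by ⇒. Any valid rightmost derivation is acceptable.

T ⇒ R \n T ⇒ R \n R ⇒ R \n V ⇒ R \n b ⇒ V \n b ⇒ b \n b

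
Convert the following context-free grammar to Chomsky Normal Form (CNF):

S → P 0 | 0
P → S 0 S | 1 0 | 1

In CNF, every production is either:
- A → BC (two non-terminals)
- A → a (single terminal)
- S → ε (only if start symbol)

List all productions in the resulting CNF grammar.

T0 → 0; S → 0; T1 → 1; P → 1; S → P T0; P → S X0; X0 → T0 S; P → T1 T0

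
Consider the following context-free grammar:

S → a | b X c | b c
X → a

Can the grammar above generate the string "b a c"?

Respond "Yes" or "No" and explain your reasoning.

Yes - a valid derivation exists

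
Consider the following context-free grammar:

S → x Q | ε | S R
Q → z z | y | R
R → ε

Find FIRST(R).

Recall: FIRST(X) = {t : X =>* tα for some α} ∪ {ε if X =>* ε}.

We compute FIRST(R) using the standard algorithm.
FIRST(Q) = {y, z, ε}
FIRST(R) = {ε}
FIRST(S) = {x, ε}
Therefore, FIRST(R) = {ε}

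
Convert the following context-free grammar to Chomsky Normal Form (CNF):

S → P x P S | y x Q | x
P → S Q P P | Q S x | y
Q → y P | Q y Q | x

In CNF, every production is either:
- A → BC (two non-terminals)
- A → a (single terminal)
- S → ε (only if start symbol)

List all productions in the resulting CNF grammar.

TX → x; TY → y; S → x; P → y; Q → x; S → P X0; X0 → TX X1; X1 → P S; S → TY X2; X2 → TX Q; P → S X3; X3 → Q X4; X4 → P P; P → Q X5; X5 → S TX; Q → TY P; Q → Q X6; X6 → TY Q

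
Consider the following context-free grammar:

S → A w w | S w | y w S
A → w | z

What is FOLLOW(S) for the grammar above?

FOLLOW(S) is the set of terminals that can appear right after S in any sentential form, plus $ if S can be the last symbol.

We compute FOLLOW(S) using the standard algorithm.
FOLLOW(S) starts with {$}.
FIRST(A) = {w, z}
FIRST(S) = {w, y, z}
FOLLOW(A) = {w}
FOLLOW(S) = {$, w}
Therefore, FOLLOW(S) = {$, w}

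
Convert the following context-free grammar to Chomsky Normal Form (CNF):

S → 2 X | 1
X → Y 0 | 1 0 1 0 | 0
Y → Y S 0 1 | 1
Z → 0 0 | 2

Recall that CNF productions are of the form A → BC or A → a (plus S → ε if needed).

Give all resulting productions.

T2 → 2; S → 1; T0 → 0; T1 → 1; X → 0; Y → 1; Z → 2; S → T2 X; X → Y T0; X → T1 X0; X0 → T0 X1; X1 → T1 T0; Y → Y X2; X2 → S X3; X3 → T0 T1; Z → T0 T0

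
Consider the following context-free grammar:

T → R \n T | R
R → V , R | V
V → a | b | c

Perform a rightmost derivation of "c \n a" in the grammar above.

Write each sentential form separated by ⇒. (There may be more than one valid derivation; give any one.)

T ⇒ R \n T ⇒ R \n R ⇒ R \n V ⇒ R \n a ⇒ V \n a ⇒ c \n a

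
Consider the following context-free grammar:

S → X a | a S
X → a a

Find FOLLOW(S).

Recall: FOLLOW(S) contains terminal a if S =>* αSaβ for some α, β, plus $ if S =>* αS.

We compute FOLLOW(S) using the standard algorithm.
FOLLOW(S) starts with {$}.
FIRST(S) = {a}
FIRST(X) = {a}
FOLLOW(S) = {$}
FOLLOW(X) = {a}
Therefore, FOLLOW(S) = {$}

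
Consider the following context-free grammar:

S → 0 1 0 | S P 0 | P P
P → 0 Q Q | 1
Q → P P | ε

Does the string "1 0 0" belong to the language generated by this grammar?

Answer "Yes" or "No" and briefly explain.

No - no valid derivation exists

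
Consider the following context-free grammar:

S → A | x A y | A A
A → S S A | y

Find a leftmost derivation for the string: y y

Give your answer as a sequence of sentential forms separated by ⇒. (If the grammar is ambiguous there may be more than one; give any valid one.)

S ⇒ A A ⇒ y A ⇒ y y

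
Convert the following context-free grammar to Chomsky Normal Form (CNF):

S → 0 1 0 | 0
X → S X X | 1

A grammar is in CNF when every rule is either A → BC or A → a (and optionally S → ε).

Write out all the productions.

T0 → 0; T1 → 1; S → 0; X → 1; S → T0 X0; X0 → T1 T0; X → S X1; X1 → X X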